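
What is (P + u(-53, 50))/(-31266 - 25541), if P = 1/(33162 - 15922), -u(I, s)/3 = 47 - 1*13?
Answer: 1758479/979352680 ≈ 0.0017956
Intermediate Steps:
u(I, s) = -102 (u(I, s) = -3*(47 - 1*13) = -3*(47 - 13) = -3*34 = -102)
P = 1/17240 ≈ 5.8005e-5
(P + u(-53, 50))/(-31266 - 25541) = (1/17240 - 102)/(-31266 - 25541) = -1758479/17240/(-56807) = -1758479/17240*(-1/56807) = 1758479/979352680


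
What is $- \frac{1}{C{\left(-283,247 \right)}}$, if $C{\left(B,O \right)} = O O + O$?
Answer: $- \frac{1}{61256} \approx -1.6325 \cdot 10^{-5}$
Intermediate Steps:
$C{\left(B,O \right)} = O + O^{2}$ ($C{\left(B,O \right)} = O^{2} + O = O + O^{2}$)
$- \frac{1}{C{\left(-283,247 \right)}} = - \frac{1}{247 \left(1 + 247\right)} = - \frac{1}{247 \cdot 248} = - \frac{1}{61256}$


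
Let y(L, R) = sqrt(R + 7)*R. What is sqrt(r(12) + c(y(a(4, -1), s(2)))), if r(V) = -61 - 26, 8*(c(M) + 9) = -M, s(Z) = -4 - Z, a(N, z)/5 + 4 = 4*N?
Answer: I*sqrt(381)/2 ≈ 9.7596*I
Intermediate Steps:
a(N, z) = -20 + 20*N (a(N, z) = -20 + 5*(4*N) = -20 + 20*N)
y(L, R) = R*sqrt(7 + R) (y(L, R) = sqrt(7 + R)*R = R*sqrt(7 + R))
c(M) = -9 - M/8 (c(M) = -9 + (-M)/8 = -9 - M/8)
r(V) = -87
sqrt(r(12) + c(y(a(4, -1), s(2)))) = sqrt(-87 + (-9 - (-4 - 1*2)*sqrt(7 + (-4 - 1*2))/8)) = sqrt(-87 + (-9 - (-4 - 2)*sqrt(7 + (-4 - 2))/8)) = sqrt(-87 + (-9 - (-3)*sqrt(7 - 6)/4)) = sqrt(-87 + (-9 - (-3)*sqrt(1)/4)) = sqrt(-87 + (-9 - (-3)/4)) = sqrt(-87 + (-9 - 1/8*(-6))) = sqrt(-87 + (-9 + 3/4)) = sqrt(-87 - 33/4) = sqrt(-381/4) = I*sqrt(381)/2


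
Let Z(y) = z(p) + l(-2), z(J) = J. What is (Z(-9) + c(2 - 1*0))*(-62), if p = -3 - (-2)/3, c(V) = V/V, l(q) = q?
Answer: 620/3 ≈ 206.67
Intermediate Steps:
c(V) = 1
p = -7/3 (p = -3 - (-2)/3 = -3 - 1*(-⅔) = -3 + ⅔ = -7/3 ≈ -2.3333)
Z(y) = -13/3 (Z(y) = -7/3 - 2 = -13/3)
(Z(-9) + c(2 - 1*0))*(-62) = (-13/3 + 1)*(-62) = -10/3*(-62) = 620/3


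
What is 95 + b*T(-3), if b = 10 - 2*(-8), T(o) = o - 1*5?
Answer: -113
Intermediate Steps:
T(o) = -5 + o (T(o) = o - 5 = -5 + o)
b = 26 (b = 10 + 16 = 26)
95 + b*T(-3) = 95 + 26*(-5 - 3) = 95 + 26*(-8) = 95 - 208 = -113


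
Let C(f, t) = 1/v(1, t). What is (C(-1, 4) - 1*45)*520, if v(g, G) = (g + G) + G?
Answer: -210080/9 ≈ -23342.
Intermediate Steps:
v(g, G) = g + 2*G (v(g, G) = (G + g) + G = g + 2*G)
C(f, t) = 1/(1 + 2*t)
(C(-1, 4) - 1*45)*520 = (1/(1 + 2*4) - 1*45)*520 = (1/(1 + 8) - 45)*520 = (1/9 - 45)*520 = (⅑ - 45)*520 = -404/9*520 = -210080/9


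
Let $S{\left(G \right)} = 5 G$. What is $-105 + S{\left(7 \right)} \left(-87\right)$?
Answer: $-3150$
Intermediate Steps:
$-105 + S{\left(7 \right)} \left(-87\right) = -105 + 5 \cdot 7 \left(-87\right) = -105 + 35 \left(-87\right) = -105 - 3045 = -3150$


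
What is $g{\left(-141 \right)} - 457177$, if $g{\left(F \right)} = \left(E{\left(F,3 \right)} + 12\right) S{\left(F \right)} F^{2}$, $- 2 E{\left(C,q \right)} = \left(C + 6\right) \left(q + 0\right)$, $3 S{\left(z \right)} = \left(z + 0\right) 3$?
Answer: $- \frac{1203496163}{2} \approx -6.0175 \cdot 10^{8}$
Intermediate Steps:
$S{\left(z \right)} = z$ ($S{\left(z \right)} = \frac{\left(z + 0\right) 3}{3} = \frac{z 3}{3} = \frac{3 z}{3} = z$)
$E{\left(C,q \right)} = - \frac{q \left(6 + C\right)}{2}$ ($E{\left(C,q \right)} = - \frac{\left(C + 6\right) \left(q + 0\right)}{2} = - \frac{\left(6 + C\right) q}{2} = - \frac{q \left(6 + C\right)}{2}$)
$g{\left(F \right)} = F^{3} \left(3 - \frac{3 F}{2}\right)$ ($g{\left(F \right)} = \left(\left(- \frac{1}{2}\right) 3 \left(6 + F\right) + 12\right) F F^{2} = \left(\left(-9 - \frac{3 F}{2}\right) + 12\right) F F^{2} = \left(3 - \frac{3 F}{2}\right) F F^{2} = F \left(3 - \frac{3 F}{2}\right) F^{2} = F^{3} \left(3 - \frac{3 F}{2}\right)$)
$g{\left(-141 \right)} - 457177 = \frac{3 \left(-141\right)^{3} \left(2 - -141\right)}{2} - 457177 = \frac{3}{2} \left(-2803221\right) \left(2 + 141\right) - 457177 = \frac{3}{2} \left(-2803221\right) 143 - 457177 = - \frac{1202581809}{2} - 457177 = - \frac{1203496163}{2}$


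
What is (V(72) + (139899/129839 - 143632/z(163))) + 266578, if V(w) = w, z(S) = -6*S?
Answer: 16939340340385/63491271 ≈ 2.6680e+5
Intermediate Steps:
(V(72) + (139899/129839 - 143632/z(163))) + 266578 = (72 + (139899/129839 - 143632/((-6*163)))) + 266578 = (72 + (139899*(1/129839) - 143632/(-978))) + 266578 = (72 + (139899/129839 - 143632*(-1/978))) + 266578 = (72 + (139899/129839 + 71816/489)) + 266578 = (72 + 9392928235/63491271) + 266578 = 13964299747/63491271 + 266578 = 16939340340385/63491271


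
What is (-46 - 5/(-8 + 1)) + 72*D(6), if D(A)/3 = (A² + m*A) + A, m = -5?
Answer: 17827/7 ≈ 2546.7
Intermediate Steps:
D(A) = -12*A + 3*A² (D(A) = 3*((A² - 5*A) + A) = 3*(A² - 4*A) = -12*A + 3*A²)
(-46 - 5/(-8 + 1)) + 72*D(6) = (-46 - 5/(-8 + 1)) + 72*(3*6*(-4 + 6)) = (-46 - 5/(-7)) + 72*(3*6*2) = (-46 - (-1)*5/7) + 72*36 = (-46 - 1*(-5/7)) + 2592 = (-46 + 5/7) + 2592 = -317/7 + 2592 = 17827/7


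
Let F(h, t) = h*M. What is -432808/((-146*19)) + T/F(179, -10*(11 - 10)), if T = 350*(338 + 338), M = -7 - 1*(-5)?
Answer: -125345784/248273 ≈ -504.87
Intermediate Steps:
M = -2 (M = -7 + 5 = -2)
F(h, t) = -2*h (F(h, t) = h*(-2) = -2*h)
T = 236600 (T = 350*676 = 236600)
-432808/((-146*19)) + T/F(179, -10*(11 - 10)) = -432808/((-146*19)) + 236600/((-2*179)) = -432808/(-2774) + 236600/(-358) = -432808*(-1/2774) + 236600*(-1/358) = 216404/1387 - 118300/179 = -125345784/248273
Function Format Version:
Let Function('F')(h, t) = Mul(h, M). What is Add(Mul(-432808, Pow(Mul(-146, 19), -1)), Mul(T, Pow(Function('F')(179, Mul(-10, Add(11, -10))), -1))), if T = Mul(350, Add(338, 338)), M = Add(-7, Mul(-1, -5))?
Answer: Rational(-125345784, 248273) ≈ -504.87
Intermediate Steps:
M = -2 (M = Add(-7, 5) = -2)
Function('F')(h, t) = Mul(-2, h) (Function('F')(h, t) = Mul(h, -2) = Mul(-2, h))
T = 236600 (T = Mul(350, 676) = 236600)
Add(Mul(-432808, Pow(Mul(-146, 19), -1)), Mul(T, Pow(Function('F')(179, Mul(-10, Add(11, -10))), -1))) = Add(Mul(-432808, Pow(Mul(-146, 19), -1)), Mul(236600, Pow(Mul(-2, 179), -1))) = Add(Mul(-432808, Pow(-2774, -1)), Mul(236600, Pow(-358, -1))) = Add(Mul(-432808, Rational(-1, 2774)), Mul(236600, Rational(-1, 358))) = Add(Rational(216404, 1387), Rational(-118300, 179)) = Rational(-125345784, 248273)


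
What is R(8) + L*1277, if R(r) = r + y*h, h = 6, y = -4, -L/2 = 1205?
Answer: -3077586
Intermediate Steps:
L = -2410 (L = -2*1205 = -2410)
R(r) = -24 + r (R(r) = r - 4*6 = r - 24 = -24 + r)
R(8) + L*1277 = (-24 + 8) - 2410*1277 = -16 - 3077570 = -3077586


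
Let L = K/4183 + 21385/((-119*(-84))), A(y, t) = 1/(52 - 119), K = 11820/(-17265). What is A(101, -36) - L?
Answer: -992283058841/460644826908 ≈ -2.1541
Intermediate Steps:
K = -788/1151 (K = 11820*(-1/17265) = -788/1151 ≈ -0.68462)
A(y, t) = -1/67 (A(y, t) = 1/(-67) = -1/67)
L = 14707578551/6875295924 (L = -788/1151/4183 + 21385/((-119*(-84))) = -788/1151*1/4183 + 21385/9996 = -788/4814633 + 21385*(1/9996) = -788/4814633 + 3055/1428 = 14707578551/6875295924 ≈ 2.1392)
A(101, -36) - L = -1/67 - 1*14707578551/6875295924 = -1/67 - 14707578551/6875295924 = -992283058841/460644826908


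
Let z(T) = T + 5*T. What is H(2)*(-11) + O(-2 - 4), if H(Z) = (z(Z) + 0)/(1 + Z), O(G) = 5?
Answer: -39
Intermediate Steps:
z(T) = 6*T
H(Z) = 6*Z/(1 + Z) (H(Z) = (6*Z + 0)/(1 + Z) = (6*Z)/(1 + Z) = 6*Z/(1 + Z))
H(2)*(-11) + O(-2 - 4) = (6*2/(1 + 2))*(-11) + 5 = (6*2/3)*(-11) + 5 = (6*2*(1/3))*(-11) + 5 = 4*(-11) + 5 = -44 + 5 = -39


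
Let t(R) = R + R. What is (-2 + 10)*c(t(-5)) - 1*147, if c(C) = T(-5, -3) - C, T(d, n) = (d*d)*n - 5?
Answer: -707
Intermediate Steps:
t(R) = 2*R
T(d, n) = -5 + n*d**2 (T(d, n) = d**2*n - 5 = n*d**2 - 5 = -5 + n*d**2)
c(C) = -80 - C (c(C) = (-5 - 3*(-5)**2) - C = (-5 - 3*25) - C = (-5 - 75) - C = -80 - C)
(-2 + 10)*c(t(-5)) - 1*147 = (-2 + 10)*(-80 - 2*(-5)) - 1*147 = 8*(-80 - 1*(-10)) - 147 = 8*(-80 + 10) - 147 = 8*(-70) - 147 = -560 - 147 = -707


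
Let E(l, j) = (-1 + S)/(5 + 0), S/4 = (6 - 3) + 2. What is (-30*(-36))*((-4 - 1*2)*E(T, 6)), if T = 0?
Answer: -24624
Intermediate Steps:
S = 20 (S = 4*((6 - 3) + 2) = 4*(3 + 2) = 4*5 = 20)
E(l, j) = 19/5 (E(l, j) = (-1 + 20)/(5 + 0) = 19/5)
(-30*(-36))*((-4 - 1*2)*E(T, 6)) = (-30*(-36))*((-4 - 1*2)*(19/5)) = 1080*((-4 - 2)*(19/5)) = 1080*(-6*19/5) = 1080*(-114/5) = -24624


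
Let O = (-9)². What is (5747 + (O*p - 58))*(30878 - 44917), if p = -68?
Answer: -2541059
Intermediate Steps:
O = 81
(5747 + (O*p - 58))*(30878 - 44917) = (5747 + (81*(-68) - 58))*(30878 - 44917) = (5747 + (-5508 - 58))*(-14039) = (5747 - 5566)*(-14039) = 181*(-14039) = -2541059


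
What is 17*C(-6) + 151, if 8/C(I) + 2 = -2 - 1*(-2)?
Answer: 83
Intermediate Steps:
C(I) = -4 (C(I) = 8/(-2 + (-2 - 1*(-2))) = 8/(-2 + (-2 + 2)) = 8/(-2 + 0) = 8/(-2) = 8*(-½) = -4)
17*C(-6) + 151 = 17*(-4) + 151 = -68 + 151 = 83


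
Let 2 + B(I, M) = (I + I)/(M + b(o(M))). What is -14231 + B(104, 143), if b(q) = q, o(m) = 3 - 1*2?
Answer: -128084/9 ≈ -14232.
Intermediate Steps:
o(m) = 1 (o(m) = 3 - 2 = 1)
B(I, M) = -2 + 2*I/(1 + M) (B(I, M) = -2 + (I + I)/(M + 1) = -2 + (2*I)/(1 + M) = -2 + 2*I/(1 + M))
-14231 + B(104, 143) = -14231 + 2*(-1 + 104 - 1*143)/(1 + 143) = -14231 + 2*(-1 + 104 - 143)/144 = -14231 + 2*(1/144)*(-40) = -14231 - 5/9 = -128084/9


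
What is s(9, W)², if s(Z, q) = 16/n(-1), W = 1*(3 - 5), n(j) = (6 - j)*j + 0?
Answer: 256/49 ≈ 5.2245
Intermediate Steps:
n(j) = j*(6 - j) (n(j) = j*(6 - j) + 0 = j*(6 - j))
W = -2 (W = 1*(-2) = -2)
s(Z, q) = -16/7 (s(Z, q) = 16/((-(6 - 1*(-1)))) = 16/((-(6 + 1))) = 16/((-1*7)) = 16/(-7) = 16*(-⅐) = -16/7)
s(9, W)² = (-16/7)² = 256/49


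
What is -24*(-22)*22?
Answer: 11616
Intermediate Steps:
-24*(-22)*22 = 528*22 = 11616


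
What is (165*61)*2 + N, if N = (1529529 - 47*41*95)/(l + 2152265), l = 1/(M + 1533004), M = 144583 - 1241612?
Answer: 590288908671915/29322929168 ≈ 20131.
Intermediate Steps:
M = -1097029
l = 1/435975 (l = 1/(-1097029 + 1533004) = 1/435975 ≈ 2.2937e-6)
N = 18344520075/29322929168 (N = (1529529 - 47*41*95)/(1/435975 + 2152265) = (1529529 - 1927*95)/(938333733376/435975) = (1529529 - 183065)*(435975/938333733376) = 1346464*(435975/938333733376) = 18344520075/29322929168 ≈ 0.62560)
(165*61)*2 + N = (165*61)*2 + 18344520075/29322929168 = 10065*2 + 18344520075/29322929168 = 20130 + 18344520075/29322929168 = 590288908671915/29322929168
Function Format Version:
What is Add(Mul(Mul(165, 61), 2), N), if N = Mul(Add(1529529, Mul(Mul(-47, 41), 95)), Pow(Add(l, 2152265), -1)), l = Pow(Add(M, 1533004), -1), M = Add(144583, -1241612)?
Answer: Rational(590288908671915, 29322929168) ≈ 20131.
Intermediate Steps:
M = -1097029
l = Rational(1, 435975) (l = Pow(Add(-1097029, 1533004), -1) = Pow(435975, -1) = Rational(1, 435975) ≈ 2.2937e-6)
N = Rational(18344520075, 29322929168) (N = Mul(Add(1529529, Mul(Mul(-47, 41), 95)), Pow(Add(Rational(1, 435975), 2152265), -1)) = Mul(Add(1529529, Mul(-1927, 95)), Pow(Rational(938333733376, 435975), -1)) = Mul(Add(1529529, -183065), Rational(435975, 938333733376)) = Mul(1346464, Rational(435975, 938333733376)) = Rational(18344520075, 29322929168) ≈ 0.62560)
Add(Mul(Mul(165, 61), 2), N) = Add(Mul(Mul(165, 61), 2), Rational(18344520075, 29322929168)) = Add(Mul(10065, 2), Rational(18344520075, 29322929168)) = Add(20130, Rational(18344520075, 29322929168)) = Rational(590288908671915, 29322929168)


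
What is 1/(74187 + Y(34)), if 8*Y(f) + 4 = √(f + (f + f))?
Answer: 2373968/176116376981 - 4*√102/176116376981 ≈ 1.3479e-5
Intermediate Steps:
Y(f) = -½ + √3*√f/8 (Y(f) = -½ + √(f + (f + f))/8 = -½ + √(f + 2*f)/8 = -½ + √(3*f)/8 = -½ + (√3*√f)/8 = -½ + √3*√f/8)
1/(74187 + Y(34)) = 1/(74187 + (-½ + √3*√34/8)) = 1/(74187 + (-½ + √102/8)) = 1/(148373/2 + √102/8)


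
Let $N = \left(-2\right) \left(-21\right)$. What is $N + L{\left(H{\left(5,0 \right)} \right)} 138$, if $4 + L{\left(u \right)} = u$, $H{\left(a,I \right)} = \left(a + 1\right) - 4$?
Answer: $-234$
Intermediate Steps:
$H{\left(a,I \right)} = -3 + a$ ($H{\left(a,I \right)} = \left(1 + a\right) - 4 = -3 + a$)
$L{\left(u \right)} = -4 + u$
$N = 42$
$N + L{\left(H{\left(5,0 \right)} \right)} 138 = 42 + \left(-4 + \left(-3 + 5\right)\right) 138 = 42 + \left(-4 + 2\right) 138 = 42 - 276 = -234$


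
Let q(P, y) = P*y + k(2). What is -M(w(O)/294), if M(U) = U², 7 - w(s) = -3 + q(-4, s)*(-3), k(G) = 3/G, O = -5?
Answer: -22201/345744 ≈ -0.064212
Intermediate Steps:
q(P, y) = 3/2 + P*y (q(P, y) = P*y + 3/2 = 3/2 + P*y)
w(s) = 29/2 - 12*s (w(s) = 7 - (-3 + (3/2 - 4*s)*(-3)) = 7 - (-3 + (-9/2 + 12*s)) = 7 - (-15/2 + 12*s) = 7 + (15/2 - 12*s) = 29/2 - 12*s)
-M(w(O)/294) = -((29/2 - 12*(-5))/294)² = -((29/2 + 60)*(1/294))² = -((149/2)*(1/294))² = -(149/588)² = -1*22201/345744 = -22201/345744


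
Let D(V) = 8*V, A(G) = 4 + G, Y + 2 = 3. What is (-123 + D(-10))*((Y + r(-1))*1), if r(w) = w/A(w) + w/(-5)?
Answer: -2639/15 ≈ -175.93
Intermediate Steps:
Y = 1 (Y = -2 + 3 = 1)
r(w) = -w/5 + w/(4 + w) (r(w) = w/(4 + w) + w/(-5) = w/(4 + w) + w*(-1/5) = w/(4 + w) - w/5 = -w/5 + w/(4 + w))
(-123 + D(-10))*((Y + r(-1))*1) = (-123 + 8*(-10))*((1 + (1/5)*(-1)*(1 - 1*(-1))/(4 - 1))*1) = (-123 - 80)*((1 + (1/5)*(-1)*(1 + 1)/3)*1) = -203*(1 + (1/5)*(-1)*(1/3)*2) = -203*(1 - 2/15) = -2639/15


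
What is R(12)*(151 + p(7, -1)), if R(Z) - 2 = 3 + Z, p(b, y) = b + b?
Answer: 2805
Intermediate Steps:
p(b, y) = 2*b
R(Z) = 5 + Z (R(Z) = 2 + (3 + Z) = 5 + Z)
R(12)*(151 + p(7, -1)) = (5 + 12)*(151 + 2*7) = 17*(151 + 14) = 17*165 = 2805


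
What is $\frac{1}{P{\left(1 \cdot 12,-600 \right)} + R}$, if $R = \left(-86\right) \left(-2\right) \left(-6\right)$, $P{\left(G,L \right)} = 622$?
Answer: $- \frac{1}{410} \approx -0.002439$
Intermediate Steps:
$R = -1032$ ($R = 172 \left(-6\right) = -1032$)
$\frac{1}{P{\left(1 \cdot 12,-600 \right)} + R} = \frac{1}{622 - 1032} = \frac{1}{-410} = - \frac{1}{410}$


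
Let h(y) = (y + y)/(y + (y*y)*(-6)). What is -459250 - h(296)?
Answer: -815168748/1775 ≈ -4.5925e+5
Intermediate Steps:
h(y) = 2*y/(y - 6*y²) (h(y) = (2*y)/(y + y²*(-6)) = (2*y)/(y - 6*y²) = 2*y/(y - 6*y²))
-459250 - h(296) = -459250 - (-2)/(-1 + 6*296) = -459250 - (-2)/(-1 + 1776) = -459250 - (-2)/1775 = -459250 - 1*(-2/1775) = -459250 + 2/1775 = -815168748/1775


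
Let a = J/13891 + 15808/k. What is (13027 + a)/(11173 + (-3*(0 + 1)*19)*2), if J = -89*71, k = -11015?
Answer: 1992963805142/1692130567535 ≈ 1.1778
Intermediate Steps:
J = -6319
a = -289192713/153009365 (a = -6319/13891 + 15808/(-11015) = -6319*1/13891 + 15808*(-1/11015) = -6319/13891 - 15808/11015 = -289192713/153009365 ≈ -1.8900)
(13027 + a)/(11173 + (-3*(0 + 1)*19)*2) = (13027 - 289192713/153009365)/(11173 + (-3*(0 + 1)*19)*2) = 1992963805142/(153009365*(11173 + (-3*1*19)*2)) = 1992963805142/(153009365*(11173 - 3*19*2)) = 1992963805142/(153009365*(11173 - 57*2)) = 1992963805142/(153009365*(11173 - 114)) = (1992963805142/153009365)/11059 = (1992963805142/153009365)*(1/11059) = 1992963805142/1692130567535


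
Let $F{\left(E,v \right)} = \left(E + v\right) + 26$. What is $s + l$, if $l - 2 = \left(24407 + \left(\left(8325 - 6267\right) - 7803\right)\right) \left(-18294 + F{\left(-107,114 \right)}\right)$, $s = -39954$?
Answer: $-340826734$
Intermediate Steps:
$F{\left(E,v \right)} = 26 + E + v$
$l = -340786780$ ($l = 2 + \left(24407 + \left(\left(8325 - 6267\right) - 7803\right)\right) \left(-18294 + \left(26 - 107 + 114\right)\right) = 2 + \left(24407 + \left(2058 - 7803\right)\right) \left(-18294 + 33\right) = 2 + \left(24407 - 5745\right) \left(-18261\right) = 2 + 18662 \left(-18261\right) = 2 - 340786782 = -340786780$)
$s + l = -39954 - 340786780 = -340826734$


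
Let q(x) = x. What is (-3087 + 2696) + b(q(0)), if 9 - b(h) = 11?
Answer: -393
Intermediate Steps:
b(h) = -2 (b(h) = 9 - 1*11 = 9 - 11 = -2)
(-3087 + 2696) + b(q(0)) = (-3087 + 2696) - 2 = -391 - 2 = -393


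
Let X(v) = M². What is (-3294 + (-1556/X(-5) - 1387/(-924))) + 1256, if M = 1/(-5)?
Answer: -37825325/924 ≈ -40937.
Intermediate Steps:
M = -⅕ ≈ -0.20000
X(v) = 1/25 (X(v) = (-⅕)² = 1/25)
(-3294 + (-1556/X(-5) - 1387/(-924))) + 1256 = (-3294 + (-1556/1/25 - 1387/(-924))) + 1256 = (-3294 + (-1556*25 - 1387*(-1/924))) + 1256 = (-3294 + (-38900 + 1387/924)) + 1256 = (-3294 - 35942213/924) + 1256 = -38985869/924 + 1256 = -37825325/924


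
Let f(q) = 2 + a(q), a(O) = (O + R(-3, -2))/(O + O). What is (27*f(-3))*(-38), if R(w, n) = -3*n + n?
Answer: -1881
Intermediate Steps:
R(w, n) = -2*n
a(O) = (4 + O)/(2*O) (a(O) = (O - 2*(-2))/(O + O) = (O + 4)/((2*O)) = (4 + O)*(1/(2*O)) = (4 + O)/(2*O))
f(q) = 2 + (4 + q)/(2*q)
(27*f(-3))*(-38) = (27*(5/2 + 2/(-3)))*(-38) = (27*(5/2 + 2*(-⅓)))*(-38) = (27*(5/2 - ⅔))*(-38) = (27*(11/6))*(-38) = (99/2)*(-38) = -1881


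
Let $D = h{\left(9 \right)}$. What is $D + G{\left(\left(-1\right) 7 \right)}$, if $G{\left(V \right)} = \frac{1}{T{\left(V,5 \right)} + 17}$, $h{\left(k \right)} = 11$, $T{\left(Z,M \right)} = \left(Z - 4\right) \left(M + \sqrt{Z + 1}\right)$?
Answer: $\frac{11916}{1085} + \frac{11 i \sqrt{6}}{2170} \approx 10.982 + 0.012417 i$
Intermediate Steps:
$T{\left(Z,M \right)} = \left(-4 + Z\right) \left(M + \sqrt{1 + Z}\right)$
$G{\left(V \right)} = \frac{1}{-3 - 4 \sqrt{1 + V} + 5 V + V \sqrt{1 + V}}$ ($G{\left(V \right)} = \frac{1}{\left(\left(-4\right) 5 - 4 \sqrt{1 + V} + 5 V + V \sqrt{1 + V}\right) + 17} = \frac{1}{\left(-20 - 4 \sqrt{1 + V} + 5 V + V \sqrt{1 + V}\right) + 17} = \frac{1}{-3 - 4 \sqrt{1 + V} + 5 V + V \sqrt{1 + V}}$)
$D = 11$
$D + G{\left(\left(-1\right) 7 \right)} = 11 + \frac{1}{-3 - 4 \sqrt{1 - 7} + 5 \left(\left(-1\right) 7\right) + \left(-1\right) 7 \sqrt{1 - 7}} = 11 + \frac{1}{-3 - 4 \sqrt{1 - 7} + 5 \left(-7\right) - 7 \sqrt{1 - 7}} = 11 + \frac{1}{-3 - 4 \sqrt{-6} - 35 - 7 \sqrt{-6}} = 11 + \frac{1}{-3 - 4 i \sqrt{6} - 35 - 7 i \sqrt{6}} = 11 + \frac{1}{-38 - 11 i \sqrt{6}}$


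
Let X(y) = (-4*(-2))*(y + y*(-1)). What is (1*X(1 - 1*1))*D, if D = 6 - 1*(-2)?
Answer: 0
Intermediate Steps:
D = 8 (D = 6 + 2 = 8)
X(y) = 0 (X(y) = 8*(y - y) = 8*0 = 0)
(1*X(1 - 1*1))*D = (1*0)*8 = 0*8 = 0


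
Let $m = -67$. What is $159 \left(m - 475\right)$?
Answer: $-86178$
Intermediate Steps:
$159 \left(m - 475\right) = 159 \left(-67 - 475\right) = 159 \left(-542\right) = -86178$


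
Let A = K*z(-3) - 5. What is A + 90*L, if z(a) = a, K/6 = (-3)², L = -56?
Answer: -5207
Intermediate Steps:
K = 54 (K = 6*(-3)² = 6*9 = 54)
A = -167 (A = 54*(-3) - 5 = -162 - 5 = -167)
A + 90*L = -167 + 90*(-56) = -167 - 5040 = -5207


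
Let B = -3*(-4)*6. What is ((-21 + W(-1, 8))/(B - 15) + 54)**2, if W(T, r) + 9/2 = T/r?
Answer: 596287561/207936 ≈ 2867.6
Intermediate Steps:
W(T, r) = -9/2 + T/r
B = 72 (B = 12*6 = 72)
((-21 + W(-1, 8))/(B - 15) + 54)**2 = ((-21 + (-9/2 - 1/8))/(72 - 15) + 54)**2 = ((-21 + (-9/2 - 1*1/8))/57 + 54)**2 = ((-21 + (-9/2 - 1/8))*(1/57) + 54)**2 = ((-21 - 37/8)*(1/57) + 54)**2 = (-205/8*1/57 + 54)**2 = (-205/456 + 54)**2 = (24419/456)**2 = 596287561/207936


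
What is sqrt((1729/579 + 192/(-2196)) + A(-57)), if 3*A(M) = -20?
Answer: I*sqrt(4700217201)/35319 ≈ 1.9411*I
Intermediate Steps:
A(M) = -20/3 (A(M) = (1/3)*(-20) = -20/3)
sqrt((1729/579 + 192/(-2196)) + A(-57)) = sqrt((1729/579 + 192/(-2196)) - 20/3) = sqrt((1729*(1/579) + 192*(-1/2196)) - 20/3) = sqrt((1729/579 - 16/183) - 20/3) = sqrt(34127/11773 - 20/3) = sqrt(-133079/35319) = I*sqrt(4700217201)/35319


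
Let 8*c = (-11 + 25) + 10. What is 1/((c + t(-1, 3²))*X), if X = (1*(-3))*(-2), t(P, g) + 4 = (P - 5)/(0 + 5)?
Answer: -5/66 ≈ -0.075758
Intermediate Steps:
t(P, g) = -5 + P/5 (t(P, g) = -4 + (P - 5)/(0 + 5) = -4 + (-5 + P)/5 = -4 + (-5 + P)*(⅕) = -4 + (-1 + P/5) = -5 + P/5)
c = 3 (c = ((-11 + 25) + 10)/8 = (14 + 10)/8 = (⅛)*24 = 3)
X = 6 (X = -3*(-2) = 6)
1/((c + t(-1, 3²))*X) = 1/((3 + (-5 + (⅕)*(-1)))*6) = 1/((3 + (-5 - ⅕))*6) = 1/((3 - 26/5)*6) = 1/(-11/5*6) = 1/(-66/5) = -5/66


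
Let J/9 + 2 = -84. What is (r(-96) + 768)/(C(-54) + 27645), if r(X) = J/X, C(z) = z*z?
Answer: 4139/162992 ≈ 0.025394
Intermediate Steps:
J = -774 (J = -18 + 9*(-84) = -18 - 756 = -774)
C(z) = z²
r(X) = -774/X
(r(-96) + 768)/(C(-54) + 27645) = (-774/(-96) + 768)/((-54)² + 27645) = (-774*(-1/96) + 768)/(2916 + 27645) = (129/16 + 768)/30561 = (12417/16)*(1/30561) = 4139/162992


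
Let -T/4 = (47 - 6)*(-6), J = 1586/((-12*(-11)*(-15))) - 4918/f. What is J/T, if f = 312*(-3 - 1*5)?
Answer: 240791/202625280 ≈ 0.0011884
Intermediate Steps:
f = -2496 (f = 312*(-3 - 5) = 312*(-8) = -2496)
J = 240791/205920 (J = 1586/((-12*(-11)*(-15))) - 4918/(-2496) = 1586/((132*(-15))) - 4918*(-1/2496) = 1586/(-1980) + 2459/1248 = 1586*(-1/1980) + 2459/1248 = -793/990 + 2459/1248 = 240791/205920 ≈ 1.1693)
T = 984 (T = -4*(47 - 6)*(-6) = -164*(-6) = -4*(-246) = 984)
J/T = (240791/205920)/984 = (240791/205920)*(1/984) = 240791/202625280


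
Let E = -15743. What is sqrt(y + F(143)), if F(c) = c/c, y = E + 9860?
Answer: I*sqrt(5882) ≈ 76.694*I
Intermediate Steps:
y = -5883 (y = -15743 + 9860 = -5883)
F(c) = 1
sqrt(y + F(143)) = sqrt(-5883 + 1) = sqrt(-5882) = I*sqrt(5882)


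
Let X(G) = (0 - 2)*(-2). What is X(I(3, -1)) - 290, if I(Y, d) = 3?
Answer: -286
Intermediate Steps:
X(G) = 4 (X(G) = -2*(-2) = 4)
X(I(3, -1)) - 290 = 4 - 290 = -286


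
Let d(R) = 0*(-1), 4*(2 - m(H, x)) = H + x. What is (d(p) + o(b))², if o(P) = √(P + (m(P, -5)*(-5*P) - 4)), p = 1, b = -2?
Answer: 63/2 ≈ 31.500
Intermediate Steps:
m(H, x) = 2 - H/4 - x/4 (m(H, x) = 2 - (H + x)/4 = 2 + (-H/4 - x/4) = 2 - H/4 - x/4)
o(P) = √(-4 + P - 5*P*(13/4 - P/4)) (o(P) = √(P + ((2 - P/4 - ¼*(-5))*(-5*P) - 4)) = √(P + ((2 - P/4 + 5/4)*(-5*P) - 4)) = √(P + ((13/4 - P/4)*(-5*P) - 4)) = √(P + (-5*P*(13/4 - P/4) - 4)) = √(P + (-4 - 5*P*(13/4 - P/4))) = √(-4 + P - 5*P*(13/4 - P/4)))
d(R) = 0
(d(p) + o(b))² = (0 + √(-16 - 61*(-2) + 5*(-2)²)/2)² = (0 + √(-16 + 122 + 5*4)/2)² = (0 + √(-16 + 122 + 20)/2)² = (0 + √126/2)² = (0 + (3*√14)/2)² = (0 + 3*√14/2)² = (3*√14/2)² = 63/2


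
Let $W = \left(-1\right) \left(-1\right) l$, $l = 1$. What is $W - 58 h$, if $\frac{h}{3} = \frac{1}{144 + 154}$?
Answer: $\frac{62}{149} \approx 0.41611$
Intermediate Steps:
$W = 1$ ($W = \left(-1\right) \left(-1\right) 1 = 1 \cdot 1 = 1$)
$h = \frac{3}{298}$ ($h = \frac{3}{144 + 154} = \frac{3}{298} \approx 0.010067$)
$W - 58 h = 1 - \frac{87}{149} = \frac{62}{149}$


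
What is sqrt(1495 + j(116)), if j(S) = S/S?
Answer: 2*sqrt(374) ≈ 38.678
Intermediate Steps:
j(S) = 1
sqrt(1495 + j(116)) = sqrt(1495 + 1) = sqrt(1496) = 2*sqrt(374)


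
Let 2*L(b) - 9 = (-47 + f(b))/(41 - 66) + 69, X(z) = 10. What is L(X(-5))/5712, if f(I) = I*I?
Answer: 271/40800 ≈ 0.0066422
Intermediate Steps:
f(I) = I²
L(b) = 1997/50 - b²/50 (L(b) = 9/2 + ((-47 + b²)/(41 - 66) + 69)/2 = 9/2 + ((-47 + b²)/(-25) + 69)/2 = 9/2 + ((-47 + b²)*(-1/25) + 69)/2 = 9/2 + ((47/25 - b²/25) + 69)/2 = 9/2 + (1772/25 - b²/25)/2 = 9/2 + (886/25 - b²/50) = 1997/50 - b²/50)
L(X(-5))/5712 = (1997/50 - 1/50*10²)/5712 = (1997/50 - 1/50*100)*(1/5712) = (1997/50 - 2)*(1/5712) = (1897/50)*(1/5712) = 271/40800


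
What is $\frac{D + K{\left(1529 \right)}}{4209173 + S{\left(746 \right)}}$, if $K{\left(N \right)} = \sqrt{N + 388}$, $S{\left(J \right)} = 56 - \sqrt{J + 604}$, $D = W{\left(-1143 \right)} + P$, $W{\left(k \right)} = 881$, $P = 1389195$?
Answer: $\frac{5851148211404}{17717608773091} + \frac{135 \sqrt{142}}{17717608773091} + \frac{12627687 \sqrt{213}}{17717608773091} + \frac{20851140 \sqrt{6}}{17717608773091} \approx 0.33026$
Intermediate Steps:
$D = 1390076$ ($D = 881 + 1389195 = 1390076$)
$S{\left(J \right)} = 56 - \sqrt{604 + J}$
$K{\left(N \right)} = \sqrt{388 + N}$
$\frac{D + K{\left(1529 \right)}}{4209173 + S{\left(746 \right)}} = \frac{1390076 + \sqrt{388 + 1529}}{4209173 + \left(56 - \sqrt{604 + 746}\right)} = \frac{1390076 + \sqrt{1917}}{4209173 + \left(56 - \sqrt{1350}\right)} = \frac{1390076 + 3 \sqrt{213}}{4209173 + \left(56 - 15 \sqrt{6}\right)} = \frac{1390076 + 3 \sqrt{213}}{4209229 - 15 \sqrt{6}}$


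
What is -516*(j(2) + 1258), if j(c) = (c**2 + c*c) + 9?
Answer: -657900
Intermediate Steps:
j(c) = 9 + 2*c**2 (j(c) = (c**2 + c**2) + 9 = 2*c**2 + 9 = 9 + 2*c**2)
-516*(j(2) + 1258) = -516*((9 + 2*2**2) + 1258) = -516*((9 + 2*4) + 1258) = -516*((9 + 8) + 1258) = -516*(17 + 1258) = -516*1275 = -657900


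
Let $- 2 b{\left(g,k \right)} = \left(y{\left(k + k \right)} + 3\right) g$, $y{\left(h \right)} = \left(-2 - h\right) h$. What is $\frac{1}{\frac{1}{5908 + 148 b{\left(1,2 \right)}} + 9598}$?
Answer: $\frac{7462}{71620277} \approx 0.00010419$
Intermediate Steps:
$y{\left(h \right)} = h \left(-2 - h\right)$
$b{\left(g,k \right)} = - \frac{g \left(3 - 2 k \left(2 + 2 k\right)\right)}{2}$ ($b{\left(g,k \right)} = - \frac{\left(- \left(k + k\right) \left(2 + \left(k + k\right)\right) + 3\right) g}{2} = - \frac{\left(- 2 k \left(2 + 2 k\right) + 3\right) g}{2} = - \frac{\left(3 - 2 k \left(2 + 2 k\right)\right) g}{2} = - \frac{g \left(3 - 2 k \left(2 + 2 k\right)\right)}{2}$)
$\frac{1}{\frac{1}{5908 + 148 b{\left(1,2 \right)}} + 9598} = \frac{1}{\frac{1}{5908 + 148 \cdot \frac{1}{2} \cdot 1 \left(-3 + 4 \cdot 2 \left(1 + 2\right)\right)} + 9598} = \frac{1}{\frac{1}{5908 + 148 \cdot \frac{1}{2} \cdot 1 \left(-3 + 4 \cdot 2 \cdot 3\right)} + 9598} = \frac{1}{\frac{1}{5908 + 148 \cdot \frac{1}{2} \cdot 1 \left(-3 + 24\right)} + 9598} = \frac{1}{\frac{1}{5908 + 148 \cdot \frac{1}{2} \cdot 1 \cdot 21} + 9598} = \frac{1}{\frac{1}{5908 + 148 \cdot \frac{21}{2}} + 9598} = \frac{1}{\frac{1}{5908 + 1554} + 9598} = \frac{1}{\frac{1}{7462} + 9598} = \frac{1}{\frac{71620277}{7462}} = \frac{7462}{71620277}$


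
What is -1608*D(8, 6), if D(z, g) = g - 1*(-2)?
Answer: -12864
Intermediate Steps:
D(z, g) = 2 + g (D(z, g) = g + 2 = 2 + g)
-1608*D(8, 6) = -1608*(2 + 6) = -1608*8 = -12864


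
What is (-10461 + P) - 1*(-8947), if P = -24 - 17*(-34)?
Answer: -960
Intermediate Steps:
P = 554 (P = -24 + 578 = 554)
(-10461 + P) - 1*(-8947) = (-10461 + 554) - 1*(-8947) = -9907 + 8947 = -960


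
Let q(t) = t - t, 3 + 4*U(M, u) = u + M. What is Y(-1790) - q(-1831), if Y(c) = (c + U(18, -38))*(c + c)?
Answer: 6428785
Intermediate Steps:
U(M, u) = -3/4 + M/4 + u/4 (U(M, u) = -3/4 + (u + M)/4 = -3/4 + (M + u)/4 = -3/4 + (M/4 + u/4) = -3/4 + M/4 + u/4)
Y(c) = 2*c*(-23/4 + c) (Y(c) = (c + (-3/4 + (1/4)*18 + (1/4)*(-38)))*(c + c) = (c + (-3/4 + 9/2 - 19/2))*(2*c) = (c - 23/4)*(2*c) = (-23/4 + c)*(2*c) = 2*c*(-23/4 + c))
q(t) = 0
Y(-1790) - q(-1831) = (1/2)*(-1790)*(-23 + 4*(-1790)) - 1*0 = (1/2)*(-1790)*(-23 - 7160) + 0 = (1/2)*(-1790)*(-7183) + 0 = 6428785 + 0 = 6428785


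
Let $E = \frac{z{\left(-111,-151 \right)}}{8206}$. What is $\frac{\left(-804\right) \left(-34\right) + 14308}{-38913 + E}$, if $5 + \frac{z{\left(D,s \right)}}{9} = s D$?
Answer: $- \frac{170865332}{159584637} \approx -1.0707$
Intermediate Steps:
$z{\left(D,s \right)} = -45 + 9 D s$ ($z{\left(D,s \right)} = -45 + 9 s D = -45 + 9 D s$)
$E = \frac{75402}{4103}$ ($E = \frac{-45 + 9 \left(-111\right) \left(-151\right)}{8206} = \left(-45 + 150849\right) \frac{1}{8206} = 150804 \cdot \frac{1}{8206} = \frac{75402}{4103} \approx 18.377$)
$\frac{\left(-804\right) \left(-34\right) + 14308}{-38913 + E} = \frac{\left(-804\right) \left(-34\right) + 14308}{-38913 + \frac{75402}{4103}} = \frac{27336 + 14308}{- \frac{159584637}{4103}} = 41644 \left(- \frac{4103}{159584637}\right) = - \frac{170865332}{159584637}$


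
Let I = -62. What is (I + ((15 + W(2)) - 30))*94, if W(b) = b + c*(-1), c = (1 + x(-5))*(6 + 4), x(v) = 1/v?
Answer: -7802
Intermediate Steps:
c = 8 (c = (1 + 1/(-5))*(6 + 4) = (1 - ⅕)*10 = (⅘)*10 = 8)
W(b) = -8 + b (W(b) = b + 8*(-1) = b - 8 = -8 + b)
(I + ((15 + W(2)) - 30))*94 = (-62 + ((15 + (-8 + 2)) - 30))*94 = (-62 + ((15 - 6) - 30))*94 = (-62 + (9 - 30))*94 = (-62 - 21)*94 = -83*94 = -7802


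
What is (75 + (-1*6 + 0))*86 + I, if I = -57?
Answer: 5877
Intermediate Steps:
(75 + (-1*6 + 0))*86 + I = (75 + (-1*6 + 0))*86 - 57 = (75 + (-6 + 0))*86 - 57 = (75 - 6)*86 - 57 = 69*86 - 57 = 5934 - 57 = 5877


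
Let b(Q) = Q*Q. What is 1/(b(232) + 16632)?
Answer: 1/70456 ≈ 1.4193e-5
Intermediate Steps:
b(Q) = Q**2
1/(b(232) + 16632) = 1/(232**2 + 16632) = 1/(53824 + 16632) = 1/70456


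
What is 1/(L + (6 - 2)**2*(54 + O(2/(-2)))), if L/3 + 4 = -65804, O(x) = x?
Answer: -1/196576 ≈ -5.0871e-6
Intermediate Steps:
L = -197424 (L = -12 + 3*(-65804) = -12 - 197412 = -197424)
1/(L + (6 - 2)**2*(54 + O(2/(-2)))) = 1/(-197424 + (6 - 2)**2*(54 + 2/(-2))) = 1/(-197424 + 4**2*(54 + 2*(-1/2))) = 1/(-197424 + 16*(54 - 1)) = 1/(-197424 + 16*53) = 1/(-197424 + 848) = 1/(-196576) = -1/196576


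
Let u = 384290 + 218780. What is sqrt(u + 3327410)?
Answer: 12*sqrt(27295) ≈ 1982.5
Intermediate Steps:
u = 603070
sqrt(u + 3327410) = sqrt(603070 + 3327410) = sqrt(3930480) = 12*sqrt(27295)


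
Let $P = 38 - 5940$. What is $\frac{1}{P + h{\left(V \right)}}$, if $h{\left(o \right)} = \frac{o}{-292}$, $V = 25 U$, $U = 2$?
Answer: $- \frac{146}{861717} \approx -0.00016943$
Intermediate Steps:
$V = 50$ ($V = 25 \cdot 2 = 50$)
$h{\left(o \right)} = - \frac{o}{292}$ ($h{\left(o \right)} = o \left(- \frac{1}{292}\right) = - \frac{o}{292}$)
$P = -5902$ ($P = 38 - 5940 = -5902$)
$\frac{1}{P + h{\left(V \right)}} = \frac{1}{-5902 - \frac{25}{146}} = \frac{1}{- \frac{861717}{146}} = - \frac{146}{861717}$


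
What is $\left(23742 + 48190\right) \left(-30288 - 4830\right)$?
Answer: $-2526107976$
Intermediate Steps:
$\left(23742 + 48190\right) \left(-30288 - 4830\right) = 71932 \left(-35118\right) = -2526107976$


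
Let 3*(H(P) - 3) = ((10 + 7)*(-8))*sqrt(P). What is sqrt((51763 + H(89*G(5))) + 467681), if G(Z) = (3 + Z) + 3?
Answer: sqrt(4675023 - 408*sqrt(979))/3 ≈ 719.74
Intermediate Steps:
G(Z) = 6 + Z
H(P) = 3 - 136*sqrt(P)/3 (H(P) = 3 + (((10 + 7)*(-8))*sqrt(P))/3 = 3 + ((17*(-8))*sqrt(P))/3 = 3 + (-136*sqrt(P))/3 = 3 - 136*sqrt(P)/3)
sqrt((51763 + H(89*G(5))) + 467681) = sqrt((51763 + (3 - 136*sqrt(89)*sqrt(6 + 5)/3)) + 467681) = sqrt((51763 + (3 - 136*sqrt(979)/3)) + 467681) = sqrt((51766 - 136*sqrt(979)/3) + 467681) = sqrt(519447 - 136*sqrt(979)/3)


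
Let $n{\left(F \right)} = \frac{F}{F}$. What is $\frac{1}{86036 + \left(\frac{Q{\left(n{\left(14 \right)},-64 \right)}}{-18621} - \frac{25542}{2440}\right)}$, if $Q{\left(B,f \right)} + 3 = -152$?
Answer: $\frac{22717620}{1954295534629} \approx 1.1624 \cdot 10^{-5}$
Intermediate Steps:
$n{\left(F \right)} = 1$
$Q{\left(B,f \right)} = -155$ ($Q{\left(B,f \right)} = -3 - 152 = -155$)
$\frac{1}{86036 + \left(\frac{Q{\left(n{\left(14 \right)},-64 \right)}}{-18621} - \frac{25542}{2440}\right)} = \frac{1}{86036 - \left(- \frac{155}{18621} + \frac{12771}{1220}\right)} = \frac{1}{86036 - \frac{237619691}{22717620}} = \frac{1}{\frac{1954295534629}{22717620}} = \frac{22717620}{1954295534629}$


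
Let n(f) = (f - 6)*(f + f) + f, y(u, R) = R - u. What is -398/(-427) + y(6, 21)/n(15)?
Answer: 7989/8113 ≈ 0.98472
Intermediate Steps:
n(f) = f + 2*f*(-6 + f) (n(f) = (-6 + f)*(2*f) + f = 2*f*(-6 + f) + f = f + 2*f*(-6 + f))
-398/(-427) + y(6, 21)/n(15) = -398/(-427) + (21 - 1*6)/((15*(-11 + 2*15))) = -398*(-1/427) + (21 - 6)/((15*(-11 + 30))) = 398/427 + 15/((15*19)) = 398/427 + 15/285 = 398/427 + 15*(1/285) = 398/427 + 1/19 = 7989/8113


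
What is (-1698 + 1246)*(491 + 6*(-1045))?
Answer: 2612108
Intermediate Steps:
(-1698 + 1246)*(491 + 6*(-1045)) = -452*(491 - 6270) = -452*(-5779) = 2612108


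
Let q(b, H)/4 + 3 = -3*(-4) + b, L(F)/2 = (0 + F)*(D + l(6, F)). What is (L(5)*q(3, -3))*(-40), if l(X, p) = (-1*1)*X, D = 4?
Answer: 38400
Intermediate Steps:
l(X, p) = -X
L(F) = -4*F (L(F) = 2*((0 + F)*(4 - 1*6)) = 2*(F*(4 - 6)) = 2*(F*(-2)) = 2*(-2*F) = -4*F)
q(b, H) = 36 + 4*b (q(b, H) = -12 + 4*(-3*(-4) + b) = -12 + 4*(12 + b) = -12 + (48 + 4*b) = 36 + 4*b)
(L(5)*q(3, -3))*(-40) = ((-4*5)*(36 + 4*3))*(-40) = -20*(36 + 12)*(-40) = -20*48*(-40) = -960*(-40) = 38400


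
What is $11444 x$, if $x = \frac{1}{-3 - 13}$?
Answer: $- \frac{2861}{4} \approx -715.25$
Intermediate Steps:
$x = - \frac{1}{16}$ ($x = \frac{1}{-16} = - \frac{1}{16} \approx -0.0625$)
$11444 x = 11444 \left(- \frac{1}{16}\right) = - \frac{2861}{4}$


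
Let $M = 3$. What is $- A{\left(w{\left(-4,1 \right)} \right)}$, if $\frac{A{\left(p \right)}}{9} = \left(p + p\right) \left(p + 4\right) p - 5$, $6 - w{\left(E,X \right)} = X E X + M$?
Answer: $-9657$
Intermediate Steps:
$w{\left(E,X \right)} = 3 - E X^{2}$ ($w{\left(E,X \right)} = 6 - \left(X E X + 3\right) = 6 - \left(E X X + 3\right) = 6 - \left(E X^{2} + 3\right) = 6 - \left(3 + E X^{2}\right) = 3 - E X^{2}$)
$A{\left(p \right)} = -45 + 18 p^{2} \left(4 + p\right)$ ($A{\left(p \right)} = 9 \left(\left(p + p\right) \left(p + 4\right) p - 5\right) = 9 \left(2 p \left(4 + p\right) p - 5\right) = 9 \left(2 p^{2} \left(4 + p\right) - 5\right) = 9 \left(-5 + 2 p^{2} \left(4 + p\right)\right) = -45 + 18 p^{2} \left(4 + p\right)$)
$- A{\left(w{\left(-4,1 \right)} \right)} = - (-45 + 18 \left(3 - - 4 \cdot 1^{2}\right)^{3} + 72 \left(3 - - 4 \cdot 1^{2}\right)^{2}) = - (-45 + 18 \left(3 - \left(-4\right) 1\right)^{3} + 72 \left(3 - \left(-4\right) 1\right)^{2}) = - (-45 + 18 \left(3 + 4\right)^{3} + 72 \left(3 + 4\right)^{2}) = - (-45 + 18 \cdot 7^{3} + 72 \cdot 7^{2}) = - (-45 + 18 \cdot 343 + 72 \cdot 49) = - (-45 + 6174 + 3528) = \left(-1\right) 9657 = -9657$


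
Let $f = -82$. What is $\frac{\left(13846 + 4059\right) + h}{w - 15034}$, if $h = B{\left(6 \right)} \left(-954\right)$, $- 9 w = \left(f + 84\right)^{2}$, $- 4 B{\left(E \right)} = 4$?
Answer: $- \frac{169731}{135310} \approx -1.2544$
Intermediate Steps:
$B{\left(E \right)} = -1$ ($B{\left(E \right)} = \left(- \frac{1}{4}\right) 4 = -1$)
$w = - \frac{4}{9}$ ($w = - \frac{\left(-82 + 84\right)^{2}}{9} = - \frac{2^{2}}{9} = \left(- \frac{1}{9}\right) 4 = - \frac{4}{9} \approx -0.44444$)
$h = 954$ ($h = \left(-1\right) \left(-954\right) = 954$)
$\frac{\left(13846 + 4059\right) + h}{w - 15034} = \frac{\left(13846 + 4059\right) + 954}{- \frac{4}{9} - 15034} = \frac{17905 + 954}{- \frac{135310}{9}} = 18859 \left(- \frac{9}{135310}\right) = - \frac{169731}{135310}$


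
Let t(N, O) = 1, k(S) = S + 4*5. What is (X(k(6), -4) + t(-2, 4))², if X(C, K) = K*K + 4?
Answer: 441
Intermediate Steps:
k(S) = 20 + S (k(S) = S + 20 = 20 + S)
X(C, K) = 4 + K² (X(C, K) = K² + 4 = 4 + K²)
(X(k(6), -4) + t(-2, 4))² = ((4 + (-4)²) + 1)² = ((4 + 16) + 1)² = (20 + 1)² = 21² = 441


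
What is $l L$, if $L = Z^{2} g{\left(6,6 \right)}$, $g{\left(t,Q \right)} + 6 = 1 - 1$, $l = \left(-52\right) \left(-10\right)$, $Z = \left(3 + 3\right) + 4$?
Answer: $-312000$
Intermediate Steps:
$Z = 10$ ($Z = 6 + 4 = 10$)
$l = 520$
$g{\left(t,Q \right)} = -6$ ($g{\left(t,Q \right)} = -6 + \left(1 - 1\right) = -6 + 0 = -6$)
$L = -600$ ($L = 10^{2} \left(-6\right) = 100 \left(-6\right) = -600$)
$l L = 520 \left(-600\right) = -312000$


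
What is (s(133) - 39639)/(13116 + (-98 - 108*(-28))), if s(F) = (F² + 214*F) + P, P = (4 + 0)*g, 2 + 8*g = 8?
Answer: 6515/16042 ≈ 0.40612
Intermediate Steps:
g = ¾ (g = -¼ + (⅛)*8 = -¼ + 1 = ¾ ≈ 0.75000)
P = 3 (P = (4 + 0)*(¾) = 4*(¾) = 3)
s(F) = 3 + F² + 214*F (s(F) = (F² + 214*F) + 3 = 3 + F² + 214*F)
(s(133) - 39639)/(13116 + (-98 - 108*(-28))) = ((3 + 133² + 214*133) - 39639)/(13116 + (-98 - 108*(-28))) = ((3 + 17689 + 28462) - 39639)/(13116 + (-98 + 3024)) = (46154 - 39639)/(13116 + 2926) = 6515/16042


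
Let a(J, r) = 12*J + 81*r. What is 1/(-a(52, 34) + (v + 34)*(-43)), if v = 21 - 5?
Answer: -1/5528 ≈ -0.00018090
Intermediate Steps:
v = 16
1/(-a(52, 34) + (v + 34)*(-43)) = 1/(-(12*52 + 81*34) + (16 + 34)*(-43)) = 1/(-(624 + 2754) + 50*(-43)) = 1/(-1*3378 - 2150) = 1/(-3378 - 2150) = 1/(-5528) = -1/5528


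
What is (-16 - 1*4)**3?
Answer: -8000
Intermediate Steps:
(-16 - 1*4)**3 = (-16 - 4)**3 = (-20)**3 = -8000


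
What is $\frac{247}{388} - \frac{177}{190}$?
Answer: $- \frac{10873}{36860} \approx -0.29498$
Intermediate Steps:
$\frac{247}{388} - \frac{177}{190} = - \frac{10873}{36860}$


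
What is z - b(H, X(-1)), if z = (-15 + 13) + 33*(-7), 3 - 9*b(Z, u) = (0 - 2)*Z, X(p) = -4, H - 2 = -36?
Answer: -2032/9 ≈ -225.78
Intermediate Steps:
H = -34 (H = 2 - 36 = -34)
b(Z, u) = ⅓ + 2*Z/9 (b(Z, u) = ⅓ - (0 - 2)*Z/9 = ⅓ - (-2)*Z/9 = ⅓ + 2*Z/9)
z = -233 (z = -2 - 231 = -233)
z - b(H, X(-1)) = -233 - (⅓ + (2/9)*(-34)) = -233 - (⅓ - 68/9) = -233 - 1*(-65/9) = -233 + 65/9 = -2032/9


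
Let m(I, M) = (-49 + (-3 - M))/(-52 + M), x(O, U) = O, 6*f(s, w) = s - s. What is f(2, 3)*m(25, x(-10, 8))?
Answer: 0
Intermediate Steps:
f(s, w) = 0 (f(s, w) = (s - s)/6 = (⅙)*0 = 0)
m(I, M) = (-52 - M)/(-52 + M)
f(2, 3)*m(25, x(-10, 8)) = 0*((-52 - 1*(-10))/(-52 - 10)) = 0*((-52 + 10)/(-62)) = 0*(-1/62*(-42)) = 0*(21/31) = 0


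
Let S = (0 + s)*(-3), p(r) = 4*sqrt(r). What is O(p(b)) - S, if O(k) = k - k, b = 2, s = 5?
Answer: 15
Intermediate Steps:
O(k) = 0
S = -15 (S = (0 + 5)*(-3) = 5*(-3) = -15)
O(p(b)) - S = 0 - 1*(-15) = 0 + 15 = 15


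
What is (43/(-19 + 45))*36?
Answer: 774/13 ≈ 59.538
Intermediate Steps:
(43/(-19 + 45))*36 = (43/26)*36 = 774/13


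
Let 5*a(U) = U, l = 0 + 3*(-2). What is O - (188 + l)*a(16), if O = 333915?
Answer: 1666663/5 ≈ 3.3333e+5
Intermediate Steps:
l = -6 (l = 0 - 6 = -6)
a(U) = U/5
O - (188 + l)*a(16) = 333915 - (188 - 6)*(⅕)*16 = 333915 - 182*16/5 = 333915 - 1*2912/5 = 333915 - 2912/5 = 1666663/5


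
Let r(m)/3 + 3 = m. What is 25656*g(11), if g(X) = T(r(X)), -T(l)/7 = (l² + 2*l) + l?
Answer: -116375616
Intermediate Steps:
r(m) = -9 + 3*m
T(l) = -21*l - 7*l² (T(l) = -7*((l² + 2*l) + l) = -7*(l² + 3*l) = -21*l - 7*l²)
g(X) = -7*(-9 + 3*X)*(-6 + 3*X) (g(X) = -7*(-9 + 3*X)*(3 + (-9 + 3*X)) = -7*(-9 + 3*X)*(-6 + 3*X))
25656*g(11) = 25656*(-63*(-3 + 11)*(-2 + 11)) = 25656*(-63*8*9) = 25656*(-4536) = -116375616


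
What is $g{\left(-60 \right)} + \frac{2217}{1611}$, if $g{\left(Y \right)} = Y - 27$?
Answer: $- \frac{45980}{537} \approx -85.624$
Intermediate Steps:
$g{\left(Y \right)} = -27 + Y$
$g{\left(-60 \right)} + \frac{2217}{1611} = \left(-27 - 60\right) + \frac{2217}{1611} = -87 + 2217 \cdot \frac{1}{1611} = -87 + \frac{739}{537} = - \frac{45980}{537}$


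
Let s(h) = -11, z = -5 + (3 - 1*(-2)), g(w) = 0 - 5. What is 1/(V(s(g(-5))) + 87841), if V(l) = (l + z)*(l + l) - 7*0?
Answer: 1/88083 ≈ 1.1353e-5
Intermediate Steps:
g(w) = -5
z = 0 (z = -5 + (3 + 2) = -5 + 5 = 0)
V(l) = 2*l² (V(l) = (l + 0)*(l + l) - 7*0 = l*(2*l) + 0 = 2*l² + 0 = 2*l²)
1/(V(s(g(-5))) + 87841) = 1/(2*(-11)² + 87841) = 1/(2*121 + 87841) = 1/(242 + 87841) = 1/88083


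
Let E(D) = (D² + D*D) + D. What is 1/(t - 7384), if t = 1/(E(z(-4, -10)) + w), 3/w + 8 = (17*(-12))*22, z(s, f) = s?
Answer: -125885/929530344 ≈ -0.00013543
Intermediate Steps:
E(D) = D + 2*D² (E(D) = (D² + D²) + D = 2*D² + D = D + 2*D²)
w = -3/4496 (w = 3/(-8 + (17*(-12))*22) = 3/(-8 - 204*22) = 3/(-8 - 4488) = 3/(-4496) = 3*(-1/4496) = -3/4496 ≈ -0.00066726)
t = 4496/125885 (t = 1/(-4*(1 + 2*(-4)) - 3/4496) = 1/(-4*(1 - 8) - 3/4496) = 1/(-4*(-7) - 3/4496) = 1/(28 - 3/4496) = 1/(125885/4496) = 4496/125885 ≈ 0.035715)
1/(t - 7384) = 1/(4496/125885 - 7384) = 1/(-929530344/125885) = -125885/929530344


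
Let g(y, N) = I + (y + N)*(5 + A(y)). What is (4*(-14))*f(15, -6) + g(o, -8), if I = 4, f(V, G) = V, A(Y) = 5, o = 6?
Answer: -856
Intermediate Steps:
g(y, N) = 4 + 10*N + 10*y (g(y, N) = 4 + (y + N)*(5 + 5) = 4 + (N + y)*10 = 4 + (10*N + 10*y) = 4 + 10*N + 10*y)
(4*(-14))*f(15, -6) + g(o, -8) = (4*(-14))*15 + (4 + 10*(-8) + 10*6) = -56*15 + (4 - 80 + 60) = -840 - 16 = -856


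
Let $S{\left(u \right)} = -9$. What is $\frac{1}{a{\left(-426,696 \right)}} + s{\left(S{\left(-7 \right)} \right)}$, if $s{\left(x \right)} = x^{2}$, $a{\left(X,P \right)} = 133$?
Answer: $\frac{10774}{133} \approx 81.008$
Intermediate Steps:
$\frac{1}{a{\left(-426,696 \right)}} + s{\left(S{\left(-7 \right)} \right)} = \frac{1}{133} + \left(-9\right)^{2} = \frac{1}{133} + 81 = \frac{10774}{133}$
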